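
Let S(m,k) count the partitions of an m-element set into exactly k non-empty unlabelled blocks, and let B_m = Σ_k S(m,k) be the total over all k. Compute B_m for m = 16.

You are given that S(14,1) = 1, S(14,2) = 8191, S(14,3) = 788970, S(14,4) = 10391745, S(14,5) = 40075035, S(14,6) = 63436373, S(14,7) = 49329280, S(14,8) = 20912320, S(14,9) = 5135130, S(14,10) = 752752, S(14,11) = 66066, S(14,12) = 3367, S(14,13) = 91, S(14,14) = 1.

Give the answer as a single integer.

10480142147

[15] T[15,1]:1*1+0=1 · T[15,2]:2*8191+1=16383 · T[15,3]:3*788970+8191=2375101 · T[15,4]:4*10391745+788970=42355950 · T[15,5]:5*40075035+10391745=210766920 · T[15,6]:6*63436373+40075035=420693273 · T[15,7]:7*49329280+63436373=408741333 · T[15,8]:8*20912320+49329280=216627840 · T[15,9]:9*5135130+20912320=67128490 · T[15,10]:10*752752+5135130=12662650 · T[15,11]:11*66066+752752=1479478 · T[15,12]:12*3367+66066=106470 · T[15,13]:13*91+3367=4550 · T[15,14]:14*1+91=105 · T[15,15]:15*0+1=1
[16] T[16,1]:1*1+0=1 · T[16,2]:2*16383+1=32767 · T[16,3]:3*2375101+16383=7141686 · T[16,4]:4*42355950+2375101=171798901 · T[16,5]:5*210766920+42355950=1096190550 · T[16,6]:6*420693273+210766920=2734926558 · T[16,7]:7*408741333+420693273=3281882604 · T[16,8]:8*216627840+408741333=2141764053 · T[16,9]:9*67128490+216627840=820784250 · T[16,10]:10*12662650+67128490=193754990 · T[16,11]:11*1479478+12662650=28936908 · T[16,12]:12*106470+1479478=2757118 · T[16,13]:13*4550+106470=165620 · T[16,14]:14*105+4550=6020 · T[16,15]:15*1+105=120 · T[16,16]:16*0+1=1
B_16 = ΣS(16,k) = 1+32767+7141686+171798901+1096190550+2734926558+3281882604+2141764053+820784250+193754990+28936908+2757118+165620+6020+120+1 = 10480142147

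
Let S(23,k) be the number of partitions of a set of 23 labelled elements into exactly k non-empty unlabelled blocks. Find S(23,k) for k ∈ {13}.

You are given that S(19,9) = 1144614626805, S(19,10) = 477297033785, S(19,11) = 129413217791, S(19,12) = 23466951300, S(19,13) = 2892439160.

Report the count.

401282560341390

r20: T_20,10=10×477297033785+1144614626805=5917584964655; T_20,11=11×129413217791+477297033785=1900842429486; T_20,12=12×23466951300+129413217791=411016633391; T_20,13=13×2892439160+23466951300=61068660380
r21: T_21,11=11×1900842429486+5917584964655=26826851689001; T_21,12=12×411016633391+1900842429486=6833042030178; T_21,13=13×61068660380+411016633391=1204909218331
r22: T_22,12=12×6833042030178+26826851689001=108823356051137; T_22,13=13×1204909218331+6833042030178=22496861868481
r23: T_23,13=13×22496861868481+108823356051137=401282560341390
Read S(23,13) = 401282560341390.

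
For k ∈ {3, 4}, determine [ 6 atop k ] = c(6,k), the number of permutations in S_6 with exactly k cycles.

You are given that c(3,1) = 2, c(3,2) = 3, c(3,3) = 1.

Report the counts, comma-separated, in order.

[4] T[4,1]:3*2+0=6 · T[4,2]:3*3+2=11 · T[4,3]:3*1+3=6 · T[4,4]:3*0+1=1
[5] T[5,2]:4*11+6=50 · T[5,3]:4*6+11=35 · T[5,4]:4*1+6=10
[6] T[6,3]:5*35+50=225 · T[6,4]:5*10+35=85
Read c(6,3) = 225, c(6,4) = 85.

225, 85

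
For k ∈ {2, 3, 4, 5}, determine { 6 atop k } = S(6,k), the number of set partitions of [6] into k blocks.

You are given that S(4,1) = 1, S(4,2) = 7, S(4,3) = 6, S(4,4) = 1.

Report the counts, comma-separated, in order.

row 5: T[5][1]=1·1+0=1  T[5][2]=2·7+1=15  T[5][3]=3·6+7=25  T[5][4]=4·1+6=10  T[5][5]=5·0+1=1
row 6: T[6][2]=2·15+1=31  T[6][3]=3·25+15=90  T[6][4]=4·10+25=65  T[6][5]=5·1+10=15
Read S(6,2) = 31, S(6,3) = 90, S(6,4) = 65, S(6,5) = 15.

31, 90, 65, 15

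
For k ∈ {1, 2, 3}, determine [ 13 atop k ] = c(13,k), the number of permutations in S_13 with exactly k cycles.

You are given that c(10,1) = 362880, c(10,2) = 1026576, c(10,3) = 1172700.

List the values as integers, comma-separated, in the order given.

r11: T_11,1=10×362880+0=3628800; T_11,2=10×1026576+362880=10628640; T_11,3=10×1172700+1026576=12753576
r12: T_12,1=11×3628800+0=39916800; T_12,2=11×10628640+3628800=120543840; T_12,3=11×12753576+10628640=150917976
r13: T_13,1=12×39916800+0=479001600; T_13,2=12×120543840+39916800=1486442880; T_13,3=12×150917976+120543840=1931559552
Read c(13,1) = 479001600, c(13,2) = 1486442880, c(13,3) = 1931559552.

479001600, 1486442880, 1931559552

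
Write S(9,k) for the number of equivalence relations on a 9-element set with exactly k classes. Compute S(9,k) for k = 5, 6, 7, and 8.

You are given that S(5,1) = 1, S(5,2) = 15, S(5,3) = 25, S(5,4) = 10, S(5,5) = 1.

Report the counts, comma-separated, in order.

6951, 2646, 462, 36

[6] T[6,2]:2*15+1=31 · T[6,3]:3*25+15=90 · T[6,4]:4*10+25=65 · T[6,5]:5*1+10=15 · T[6,6]:6*0+1=1
[7] T[7,3]:3*90+31=301 · T[7,4]:4*65+90=350 · T[7,5]:5*15+65=140 · T[7,6]:6*1+15=21 · T[7,7]:7*0+1=1
[8] T[8,4]:4*350+301=1701 · T[8,5]:5*140+350=1050 · T[8,6]:6*21+140=266 · T[8,7]:7*1+21=28 · T[8,8]:8*0+1=1
[9] T[9,5]:5*1050+1701=6951 · T[9,6]:6*266+1050=2646 · T[9,7]:7*28+266=462 · T[9,8]:8*1+28=36
Read S(9,5) = 6951, S(9,6) = 2646, S(9,7) = 462, S(9,8) = 36.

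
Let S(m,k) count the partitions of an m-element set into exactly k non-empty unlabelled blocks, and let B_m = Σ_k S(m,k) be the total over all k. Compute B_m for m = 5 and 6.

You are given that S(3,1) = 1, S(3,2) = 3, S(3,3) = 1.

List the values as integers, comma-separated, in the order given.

@4  (4,1):1·1+0→1, (4,2):3·2+1→7, (4,3):1·3+3→6, (4,4):0·4+1→1
@5  (5,1):1·1+0→1, (5,2):7·2+1→15, (5,3):6·3+7→25, (5,4):1·4+6→10, (5,5):0·5+1→1
@6  (6,1):1·1+0→1, (6,2):15·2+1→31, (6,3):25·3+15→90, (6,4):10·4+25→65, (6,5):1·5+10→15, (6,6):0·6+1→1
B_5 = ΣS(5,k) = 1+15+25+10+1 = 52
B_6 = ΣS(6,k) = 1+31+90+65+15+1 = 203

52, 203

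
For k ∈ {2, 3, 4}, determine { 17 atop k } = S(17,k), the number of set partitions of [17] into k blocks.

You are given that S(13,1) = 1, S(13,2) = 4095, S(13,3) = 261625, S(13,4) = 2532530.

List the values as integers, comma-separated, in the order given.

65535, 21457825, 694337290

[14] T[14,1]:1*1+0=1 · T[14,2]:2*4095+1=8191 · T[14,3]:3*261625+4095=788970 · T[14,4]:4*2532530+261625=10391745
[15] T[15,1]:1*1+0=1 · T[15,2]:2*8191+1=16383 · T[15,3]:3*788970+8191=2375101 · T[15,4]:4*10391745+788970=42355950
[16] T[16,1]:1*1+0=1 · T[16,2]:2*16383+1=32767 · T[16,3]:3*2375101+16383=7141686 · T[16,4]:4*42355950+2375101=171798901
[17] T[17,2]:2*32767+1=65535 · T[17,3]:3*7141686+32767=21457825 · T[17,4]:4*171798901+7141686=694337290
Read S(17,2) = 65535, S(17,3) = 21457825, S(17,4) = 694337290.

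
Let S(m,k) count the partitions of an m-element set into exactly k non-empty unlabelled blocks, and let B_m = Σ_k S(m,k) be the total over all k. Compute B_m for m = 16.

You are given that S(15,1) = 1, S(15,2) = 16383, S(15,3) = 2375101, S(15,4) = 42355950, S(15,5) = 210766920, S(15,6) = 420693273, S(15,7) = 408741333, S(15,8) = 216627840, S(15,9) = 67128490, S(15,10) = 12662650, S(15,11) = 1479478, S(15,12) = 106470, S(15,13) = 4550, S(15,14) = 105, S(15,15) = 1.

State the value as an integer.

r16: T_16,1=1×1+0=1; T_16,2=2×16383+1=32767; T_16,3=3×2375101+16383=7141686; T_16,4=4×42355950+2375101=171798901; T_16,5=5×210766920+42355950=1096190550; T_16,6=6×420693273+210766920=2734926558; T_16,7=7×408741333+420693273=3281882604; T_16,8=8×216627840+408741333=2141764053; T_16,9=9×67128490+216627840=820784250; T_16,10=10×12662650+67128490=193754990; T_16,11=11×1479478+12662650=28936908; T_16,12=12×106470+1479478=2757118; T_16,13=13×4550+106470=165620; T_16,14=14×105+4550=6020; T_16,15=15×1+105=120; T_16,16=16×0+1=1
B_16 = ΣS(16,k) = 1+32767+7141686+171798901+1096190550+2734926558+3281882604+2141764053+820784250+193754990+28936908+2757118+165620+6020+120+1 = 10480142147

10480142147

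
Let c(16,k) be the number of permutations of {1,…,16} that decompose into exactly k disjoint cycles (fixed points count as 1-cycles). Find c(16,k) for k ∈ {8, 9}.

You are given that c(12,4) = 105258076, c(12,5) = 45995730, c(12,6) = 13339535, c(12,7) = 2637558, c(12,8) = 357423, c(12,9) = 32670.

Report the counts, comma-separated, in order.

row 13: T[13][5]=12·45995730+105258076=657206836  T[13][6]=12·13339535+45995730=206070150  T[13][7]=12·2637558+13339535=44990231  T[13][8]=12·357423+2637558=6926634  T[13][9]=12·32670+357423=749463
row 14: T[14][6]=13·206070150+657206836=3336118786  T[14][7]=13·44990231+206070150=790943153  T[14][8]=13·6926634+44990231=135036473  T[14][9]=13·749463+6926634=16669653
row 15: T[15][7]=14·790943153+3336118786=14409322928  T[15][8]=14·135036473+790943153=2681453775  T[15][9]=14·16669653+135036473=368411615
row 16: T[16][8]=15·2681453775+14409322928=54631129553  T[16][9]=15·368411615+2681453775=8207628000
Read c(16,8) = 54631129553, c(16,9) = 8207628000.

54631129553, 8207628000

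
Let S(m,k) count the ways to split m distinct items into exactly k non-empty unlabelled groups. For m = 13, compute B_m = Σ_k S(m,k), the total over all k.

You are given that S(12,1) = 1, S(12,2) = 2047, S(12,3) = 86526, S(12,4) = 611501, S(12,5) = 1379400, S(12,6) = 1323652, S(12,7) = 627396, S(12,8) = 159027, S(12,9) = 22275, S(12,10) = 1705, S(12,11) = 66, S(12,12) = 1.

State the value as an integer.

row 13: T[13][1]=1·1+0=1  T[13][2]=2·2047+1=4095  T[13][3]=3·86526+2047=261625  T[13][4]=4·611501+86526=2532530  T[13][5]=5·1379400+611501=7508501  T[13][6]=6·1323652+1379400=9321312  T[13][7]=7·627396+1323652=5715424  T[13][8]=8·159027+627396=1899612  T[13][9]=9·22275+159027=359502  T[13][10]=10·1705+22275=39325  T[13][11]=11·66+1705=2431  T[13][12]=12·1+66=78  T[13][13]=13·0+1=1
B_13 = ΣS(13,k) = 1+4095+261625+2532530+7508501+9321312+5715424+1899612+359502+39325+2431+78+1 = 27644437

27644437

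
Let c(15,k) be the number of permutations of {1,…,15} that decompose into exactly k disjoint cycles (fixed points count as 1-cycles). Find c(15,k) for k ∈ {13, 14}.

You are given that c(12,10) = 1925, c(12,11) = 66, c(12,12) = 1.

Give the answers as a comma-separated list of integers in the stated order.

5005, 105

[13] T[13,11]:12*66+1925=2717 · T[13,12]:12*1+66=78 · T[13,13]:12*0+1=1
[14] T[14,12]:13*78+2717=3731 · T[14,13]:13*1+78=91 · T[14,14]:13*0+1=1
[15] T[15,13]:14*91+3731=5005 · T[15,14]:14*1+91=105
Read c(15,13) = 5005, c(15,14) = 105.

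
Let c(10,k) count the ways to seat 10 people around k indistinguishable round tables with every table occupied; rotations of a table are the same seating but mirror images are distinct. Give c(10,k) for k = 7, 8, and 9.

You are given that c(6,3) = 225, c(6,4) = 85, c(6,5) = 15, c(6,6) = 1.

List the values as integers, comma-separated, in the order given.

9450, 870, 45

row 7: T[7][4]=6·85+225=735  T[7][5]=6·15+85=175  T[7][6]=6·1+15=21  T[7][7]=6·0+1=1
row 8: T[8][5]=7·175+735=1960  T[8][6]=7·21+175=322  T[8][7]=7·1+21=28  T[8][8]=7·0+1=1
row 9: T[9][6]=8·322+1960=4536  T[9][7]=8·28+322=546  T[9][8]=8·1+28=36  T[9][9]=8·0+1=1
row 10: T[10][7]=9·546+4536=9450  T[10][8]=9·36+546=870  T[10][9]=9·1+36=45
Read c(10,7) = 9450, c(10,8) = 870, c(10,9) = 45.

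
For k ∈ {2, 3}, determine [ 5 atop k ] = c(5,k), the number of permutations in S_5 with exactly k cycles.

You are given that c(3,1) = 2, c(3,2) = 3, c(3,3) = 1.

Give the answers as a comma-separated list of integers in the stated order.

50, 35

r4: T_4,1=3×2+0=6; T_4,2=3×3+2=11; T_4,3=3×1+3=6
r5: T_5,2=4×11+6=50; T_5,3=4×6+11=35
Read c(5,2) = 50, c(5,3) = 35.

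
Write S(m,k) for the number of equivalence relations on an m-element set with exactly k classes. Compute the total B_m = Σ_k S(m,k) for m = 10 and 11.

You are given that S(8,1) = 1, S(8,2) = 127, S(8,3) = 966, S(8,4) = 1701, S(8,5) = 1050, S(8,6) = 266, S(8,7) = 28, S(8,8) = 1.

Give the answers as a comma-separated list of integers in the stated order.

[9] T[9,1]:1*1+0=1 · T[9,2]:2*127+1=255 · T[9,3]:3*966+127=3025 · T[9,4]:4*1701+966=7770 · T[9,5]:5*1050+1701=6951 · T[9,6]:6*266+1050=2646 · T[9,7]:7*28+266=462 · T[9,8]:8*1+28=36 · T[9,9]:9*0+1=1
[10] T[10,1]:1*1+0=1 · T[10,2]:2*255+1=511 · T[10,3]:3*3025+255=9330 · T[10,4]:4*7770+3025=34105 · T[10,5]:5*6951+7770=42525 · T[10,6]:6*2646+6951=22827 · T[10,7]:7*462+2646=5880 · T[10,8]:8*36+462=750 · T[10,9]:9*1+36=45 · T[10,10]:10*0+1=1
[11] T[11,1]:1*1+0=1 · T[11,2]:2*511+1=1023 · T[11,3]:3*9330+511=28501 · T[11,4]:4*34105+9330=145750 · T[11,5]:5*42525+34105=246730 · T[11,6]:6*22827+42525=179487 · T[11,7]:7*5880+22827=63987 · T[11,8]:8*750+5880=11880 · T[11,9]:9*45+750=1155 · T[11,10]:10*1+45=55 · T[11,11]:11*0+1=1
B_10 = ΣS(10,k) = 1+511+9330+34105+42525+22827+5880+750+45+1 = 115975
B_11 = ΣS(11,k) = 1+1023+28501+145750+246730+179487+63987+11880+1155+55+1 = 678570

115975, 678570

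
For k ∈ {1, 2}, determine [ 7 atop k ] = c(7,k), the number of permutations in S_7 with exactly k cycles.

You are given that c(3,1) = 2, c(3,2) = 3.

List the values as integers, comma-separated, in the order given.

[4] T[4,1]:3*2+0=6 · T[4,2]:3*3+2=11
[5] T[5,1]:4*6+0=24 · T[5,2]:4*11+6=50
[6] T[6,1]:5*24+0=120 · T[6,2]:5*50+24=274
[7] T[7,1]:6*120+0=720 · T[7,2]:6*274+120=1764
Read c(7,1) = 720, c(7,2) = 1764.

720, 1764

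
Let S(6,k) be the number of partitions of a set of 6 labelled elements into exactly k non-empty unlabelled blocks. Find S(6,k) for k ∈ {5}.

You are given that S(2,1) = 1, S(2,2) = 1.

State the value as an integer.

15

i=3: T(3,2)=1+2·1=3 | T(3,3)=1+3·0=1
i=4: T(4,3)=3+3·1=6 | T(4,4)=1+4·0=1
i=5: T(5,4)=6+4·1=10 | T(5,5)=1+5·0=1
i=6: T(6,5)=10+5·1=15
Read S(6,5) = 15.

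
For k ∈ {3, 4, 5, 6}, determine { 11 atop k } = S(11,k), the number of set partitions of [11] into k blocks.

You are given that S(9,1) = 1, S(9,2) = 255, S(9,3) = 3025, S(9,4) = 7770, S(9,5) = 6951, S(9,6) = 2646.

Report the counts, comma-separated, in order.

28501, 145750, 246730, 179487

row 10: T[10][2]=2·255+1=511  T[10][3]=3·3025+255=9330  T[10][4]=4·7770+3025=34105  T[10][5]=5·6951+7770=42525  T[10][6]=6·2646+6951=22827
row 11: T[11][3]=3·9330+511=28501  T[11][4]=4·34105+9330=145750  T[11][5]=5·42525+34105=246730  T[11][6]=6·22827+42525=179487
Read S(11,3) = 28501, S(11,4) = 145750, S(11,5) = 246730, S(11,6) = 179487.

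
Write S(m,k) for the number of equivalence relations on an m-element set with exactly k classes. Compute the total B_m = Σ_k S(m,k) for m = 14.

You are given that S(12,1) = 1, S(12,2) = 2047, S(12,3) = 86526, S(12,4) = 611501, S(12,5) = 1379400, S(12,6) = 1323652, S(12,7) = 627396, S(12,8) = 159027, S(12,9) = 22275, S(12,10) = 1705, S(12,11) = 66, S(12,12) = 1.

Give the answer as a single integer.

190899322

i=13: T(13,1)=0+1·1=1 | T(13,2)=1+2·2047=4095 | T(13,3)=2047+3·86526=261625 | T(13,4)=86526+4·611501=2532530 | T(13,5)=611501+5·1379400=7508501 | T(13,6)=1379400+6·1323652=9321312 | T(13,7)=1323652+7·627396=5715424 | T(13,8)=627396+8·159027=1899612 | T(13,9)=159027+9·22275=359502 | T(13,10)=22275+10·1705=39325 | T(13,11)=1705+11·66=2431 | T(13,12)=66+12·1=78 | T(13,13)=1+13·0=1
i=14: T(14,1)=0+1·1=1 | T(14,2)=1+2·4095=8191 | T(14,3)=4095+3·261625=788970 | T(14,4)=261625+4·2532530=10391745 | T(14,5)=2532530+5·7508501=40075035 | T(14,6)=7508501+6·9321312=63436373 | T(14,7)=9321312+7·5715424=49329280 | T(14,8)=5715424+8·1899612=20912320 | T(14,9)=1899612+9·359502=5135130 | T(14,10)=359502+10·39325=752752 | T(14,11)=39325+11·2431=66066 | T(14,12)=2431+12·78=3367 | T(14,13)=78+13·1=91 | T(14,14)=1+14·0=1
B_14 = ΣS(14,k) = 1+8191+788970+10391745+40075035+63436373+49329280+20912320+5135130+752752+66066+3367+91+1 = 190899322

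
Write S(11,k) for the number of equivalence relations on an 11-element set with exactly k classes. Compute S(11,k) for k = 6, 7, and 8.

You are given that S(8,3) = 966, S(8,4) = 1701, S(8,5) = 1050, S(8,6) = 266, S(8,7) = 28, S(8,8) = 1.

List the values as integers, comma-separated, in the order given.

179487, 63987, 11880

@9  (9,4):1701·4+966→7770, (9,5):1050·5+1701→6951, (9,6):266·6+1050→2646, (9,7):28·7+266→462, (9,8):1·8+28→36
@10  (10,5):6951·5+7770→42525, (10,6):2646·6+6951→22827, (10,7):462·7+2646→5880, (10,8):36·8+462→750
@11  (11,6):22827·6+42525→179487, (11,7):5880·7+22827→63987, (11,8):750·8+5880→11880
Read S(11,6) = 179487, S(11,7) = 63987, S(11,8) = 11880.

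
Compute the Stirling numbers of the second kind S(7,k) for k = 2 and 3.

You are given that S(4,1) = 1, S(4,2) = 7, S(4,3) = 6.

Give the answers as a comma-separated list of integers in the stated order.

i=5: T(5,1)=0+1·1=1 | T(5,2)=1+2·7=15 | T(5,3)=7+3·6=25
i=6: T(6,1)=0+1·1=1 | T(6,2)=1+2·15=31 | T(6,3)=15+3·25=90
i=7: T(7,2)=1+2·31=63 | T(7,3)=31+3·90=301
Read S(7,2) = 63, S(7,3) = 301.

63, 301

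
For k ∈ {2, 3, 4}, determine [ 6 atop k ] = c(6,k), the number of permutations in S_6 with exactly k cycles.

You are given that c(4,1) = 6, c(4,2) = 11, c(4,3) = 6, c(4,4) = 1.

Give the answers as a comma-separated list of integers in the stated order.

row 5: T[5][1]=4·6+0=24  T[5][2]=4·11+6=50  T[5][3]=4·6+11=35  T[5][4]=4·1+6=10
row 6: T[6][2]=5·50+24=274  T[6][3]=5·35+50=225  T[6][4]=5·10+35=85
Read c(6,2) = 274, c(6,3) = 225, c(6,4) = 85.

274, 225, 85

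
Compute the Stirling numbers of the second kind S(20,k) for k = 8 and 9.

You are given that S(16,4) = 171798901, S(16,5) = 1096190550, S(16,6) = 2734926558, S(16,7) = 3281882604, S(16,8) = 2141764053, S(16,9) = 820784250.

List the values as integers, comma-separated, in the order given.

15170932662679, 12011282644725

@17  (17,5):1096190550·5+171798901→5652751651, (17,6):2734926558·6+1096190550→17505749898, (17,7):3281882604·7+2734926558→25708104786, (17,8):2141764053·8+3281882604→20415995028, (17,9):820784250·9+2141764053→9528822303
@18  (18,6):17505749898·6+5652751651→110687251039, (18,7):25708104786·7+17505749898→197462483400, (18,8):20415995028·8+25708104786→189036065010, (18,9):9528822303·9+20415995028→106175395755
@19  (19,7):197462483400·7+110687251039→1492924634839, (19,8):189036065010·8+197462483400→1709751003480, (19,9):106175395755·9+189036065010→1144614626805
@20  (20,8):1709751003480·8+1492924634839→15170932662679, (20,9):1144614626805·9+1709751003480→12011282644725
Read S(20,8) = 15170932662679, S(20,9) = 12011282644725.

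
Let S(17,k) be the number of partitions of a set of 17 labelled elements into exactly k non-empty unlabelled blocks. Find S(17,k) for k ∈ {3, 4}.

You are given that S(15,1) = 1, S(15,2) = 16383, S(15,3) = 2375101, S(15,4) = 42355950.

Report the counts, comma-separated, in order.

21457825, 694337290

@16  (16,2):16383·2+1→32767, (16,3):2375101·3+16383→7141686, (16,4):42355950·4+2375101→171798901
@17  (17,3):7141686·3+32767→21457825, (17,4):171798901·4+7141686→694337290
Read S(17,3) = 21457825, S(17,4) = 694337290.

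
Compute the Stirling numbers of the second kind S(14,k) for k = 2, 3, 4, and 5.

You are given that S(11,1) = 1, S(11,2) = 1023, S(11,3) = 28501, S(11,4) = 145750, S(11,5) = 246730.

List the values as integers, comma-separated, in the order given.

[12] T[12,1]:1*1+0=1 · T[12,2]:2*1023+1=2047 · T[12,3]:3*28501+1023=86526 · T[12,4]:4*145750+28501=611501 · T[12,5]:5*246730+145750=1379400
[13] T[13,1]:1*1+0=1 · T[13,2]:2*2047+1=4095 · T[13,3]:3*86526+2047=261625 · T[13,4]:4*611501+86526=2532530 · T[13,5]:5*1379400+611501=7508501
[14] T[14,2]:2*4095+1=8191 · T[14,3]:3*261625+4095=788970 · T[14,4]:4*2532530+261625=10391745 · T[14,5]:5*7508501+2532530=40075035
Read S(14,2) = 8191, S(14,3) = 788970, S(14,4) = 10391745, S(14,5) = 40075035.

8191, 788970, 10391745, 40075035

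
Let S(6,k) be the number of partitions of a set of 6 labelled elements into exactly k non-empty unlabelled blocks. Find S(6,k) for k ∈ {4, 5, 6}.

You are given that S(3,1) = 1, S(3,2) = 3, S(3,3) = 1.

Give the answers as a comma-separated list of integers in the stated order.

i=4: T(4,2)=1+2·3=7 | T(4,3)=3+3·1=6 | T(4,4)=1+4·0=1
i=5: T(5,3)=7+3·6=25 | T(5,4)=6+4·1=10 | T(5,5)=1+5·0=1
i=6: T(6,4)=25+4·10=65 | T(6,5)=10+5·1=15 | T(6,6)=1+6·0=1
Read S(6,4) = 65, S(6,5) = 15, S(6,6) = 1.

65, 15, 1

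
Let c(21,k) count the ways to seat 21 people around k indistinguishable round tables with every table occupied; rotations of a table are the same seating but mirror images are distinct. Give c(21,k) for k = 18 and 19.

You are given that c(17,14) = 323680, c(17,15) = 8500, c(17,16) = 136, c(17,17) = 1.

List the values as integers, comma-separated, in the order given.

r18: T_18,15=17×8500+323680=468180; T_18,16=17×136+8500=10812; T_18,17=17×1+136=153; T_18,18=17×0+1=1
r19: T_19,16=18×10812+468180=662796; T_19,17=18×153+10812=13566; T_19,18=18×1+153=171; T_19,19=18×0+1=1
r20: T_20,17=19×13566+662796=920550; T_20,18=19×171+13566=16815; T_20,19=19×1+171=190
r21: T_21,18=20×16815+920550=1256850; T_21,19=20×190+16815=20615
Read c(21,18) = 1256850, c(21,19) = 20615.

1256850, 20615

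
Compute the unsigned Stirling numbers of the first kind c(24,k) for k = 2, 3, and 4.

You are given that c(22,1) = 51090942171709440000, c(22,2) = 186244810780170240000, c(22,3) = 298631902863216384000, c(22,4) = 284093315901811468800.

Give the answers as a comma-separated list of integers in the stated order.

r23: T_23,1=22×51090942171709440000+0=1124000727777607680000; T_23,2=22×186244810780170240000+51090942171709440000=4148476779335454720000; T_23,3=22×298631902863216384000+186244810780170240000=6756146673770930688000; T_23,4=22×284093315901811468800+298631902863216384000=6548684852703068697600
r24: T_24,2=23×4148476779335454720000+1124000727777607680000=96538966652493066240000; T_24,3=23×6756146673770930688000+4148476779335454720000=159539850276066860544000; T_24,4=23×6548684852703068697600+6756146673770930688000=157375898285941510732800
Read c(24,2) = 96538966652493066240000, c(24,3) = 159539850276066860544000, c(24,4) = 157375898285941510732800.

96538966652493066240000, 159539850276066860544000, 157375898285941510732800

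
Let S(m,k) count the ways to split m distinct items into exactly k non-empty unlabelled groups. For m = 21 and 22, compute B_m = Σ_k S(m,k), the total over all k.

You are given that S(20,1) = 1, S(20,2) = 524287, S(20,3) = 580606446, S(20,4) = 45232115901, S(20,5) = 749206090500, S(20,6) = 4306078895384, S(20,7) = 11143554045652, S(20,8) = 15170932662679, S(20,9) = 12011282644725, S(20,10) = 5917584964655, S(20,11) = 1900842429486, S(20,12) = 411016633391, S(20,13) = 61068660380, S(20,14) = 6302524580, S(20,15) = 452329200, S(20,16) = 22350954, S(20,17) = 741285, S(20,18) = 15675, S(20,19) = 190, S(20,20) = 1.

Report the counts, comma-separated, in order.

474869816156751, 4506715738447323

@21  (21,1):1·1+0→1, (21,2):524287·2+1→1048575, (21,3):580606446·3+524287→1742343625, (21,4):45232115901·4+580606446→181509070050, (21,5):749206090500·5+45232115901→3791262568401, (21,6):4306078895384·6+749206090500→26585679462804, (21,7):11143554045652·7+4306078895384→82310957214948, (21,8):15170932662679·8+11143554045652→132511015347084, (21,9):12011282644725·9+15170932662679→123272476465204, (21,10):5917584964655·10+12011282644725→71187132291275, (21,11):1900842429486·11+5917584964655→26826851689001, (21,12):411016633391·12+1900842429486→6833042030178, (21,13):61068660380·13+411016633391→1204909218331, (21,14):6302524580·14+61068660380→149304004500, (21,15):452329200·15+6302524580→13087462580, (21,16):22350954·16+452329200→809944464, (21,17):741285·17+22350954→34952799, (21,18):15675·18+741285→1023435, (21,19):190·19+15675→19285, (21,20):1·20+190→210, (21,21):0·21+1→1
@22  (22,1):1·1+0→1, (22,2):1048575·2+1→2097151, (22,3):1742343625·3+1048575→5228079450, (22,4):181509070050·4+1742343625→727778623825, (22,5):3791262568401·5+181509070050→19137821912055, (22,6):26585679462804·6+3791262568401→163305339345225, (22,7):82310957214948·7+26585679462804→602762379967440, (22,8):132511015347084·8+82310957214948→1142399079991620, (22,9):123272476465204·9+132511015347084→1241963303533920, (22,10):71187132291275·10+123272476465204→835143799377954, (22,11):26826851689001·11+71187132291275→366282500870286, (22,12):6833042030178·12+26826851689001→108823356051137, (22,13):1204909218331·13+6833042030178→22496861868481, (22,14):149304004500·14+1204909218331→3295165281331, (22,15):13087462580·15+149304004500→345615943200, (22,16):809944464·16+13087462580→26046574004, (22,17):34952799·17+809944464→1404142047, (22,18):1023435·18+34952799→53374629, (22,19):19285·19+1023435→1389850, (22,20):210·20+19285→23485, (22,21):1·21+210→231, (22,22):0·22+1→1
B_21 = ΣS(21,k) = 1+1048575+1742343625+181509070050+3791262568401+26585679462804+82310957214948+132511015347084+123272476465204+71187132291275+26826851689001+6833042030178+1204909218331+149304004500+13087462580+809944464+34952799+1023435+19285+210+1 = 474869816156751
B_22 = ΣS(22,k) = 1+2097151+5228079450+727778623825+19137821912055+163305339345225+602762379967440+1142399079991620+1241963303533920+835143799377954+366282500870286+108823356051137+22496861868481+3295165281331+345615943200+26046574004+1404142047+53374629+1389850+23485+231+1 = 4506715738447323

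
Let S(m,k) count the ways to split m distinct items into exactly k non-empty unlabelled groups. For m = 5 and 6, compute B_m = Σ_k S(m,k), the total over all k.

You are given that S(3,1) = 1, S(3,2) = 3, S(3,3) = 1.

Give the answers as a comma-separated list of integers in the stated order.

52, 203

@4  (4,1):1·1+0→1, (4,2):3·2+1→7, (4,3):1·3+3→6, (4,4):0·4+1→1
@5  (5,1):1·1+0→1, (5,2):7·2+1→15, (5,3):6·3+7→25, (5,4):1·4+6→10, (5,5):0·5+1→1
@6  (6,1):1·1+0→1, (6,2):15·2+1→31, (6,3):25·3+15→90, (6,4):10·4+25→65, (6,5):1·5+10→15, (6,6):0·6+1→1
B_5 = ΣS(5,k) = 1+15+25+10+1 = 52
B_6 = ΣS(6,k) = 1+31+90+65+15+1 = 203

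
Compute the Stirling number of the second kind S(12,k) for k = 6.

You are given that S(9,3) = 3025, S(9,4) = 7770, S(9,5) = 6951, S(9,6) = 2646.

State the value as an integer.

i=10: T(10,4)=3025+4·7770=34105 | T(10,5)=7770+5·6951=42525 | T(10,6)=6951+6·2646=22827
i=11: T(11,5)=34105+5·42525=246730 | T(11,6)=42525+6·22827=179487
i=12: T(12,6)=246730+6·179487=1323652
Read S(12,6) = 1323652.

1323652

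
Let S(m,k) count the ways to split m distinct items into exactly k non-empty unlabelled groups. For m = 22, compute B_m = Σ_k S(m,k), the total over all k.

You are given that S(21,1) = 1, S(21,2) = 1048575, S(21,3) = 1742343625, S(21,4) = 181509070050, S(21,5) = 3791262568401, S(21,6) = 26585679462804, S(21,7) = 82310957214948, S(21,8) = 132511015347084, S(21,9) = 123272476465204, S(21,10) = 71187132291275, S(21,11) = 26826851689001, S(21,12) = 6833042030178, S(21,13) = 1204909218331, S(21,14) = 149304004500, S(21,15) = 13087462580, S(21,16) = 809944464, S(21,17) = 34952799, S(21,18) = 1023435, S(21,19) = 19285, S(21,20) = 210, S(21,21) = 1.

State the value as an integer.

4506715738447323

[22] T[22,1]:1*1+0=1 · T[22,2]:2*1048575+1=2097151 · T[22,3]:3*1742343625+1048575=5228079450 · T[22,4]:4*181509070050+1742343625=727778623825 · T[22,5]:5*3791262568401+181509070050=19137821912055 · T[22,6]:6*26585679462804+3791262568401=163305339345225 · T[22,7]:7*82310957214948+26585679462804=602762379967440 · T[22,8]:8*132511015347084+82310957214948=1142399079991620 · T[22,9]:9*123272476465204+132511015347084=1241963303533920 · T[22,10]:10*71187132291275+123272476465204=835143799377954 · T[22,11]:11*26826851689001+71187132291275=366282500870286 · T[22,12]:12*6833042030178+26826851689001=108823356051137 · T[22,13]:13*1204909218331+6833042030178=22496861868481 · T[22,14]:14*149304004500+1204909218331=3295165281331 · T[22,15]:15*13087462580+149304004500=345615943200 · T[22,16]:16*809944464+13087462580=26046574004 · T[22,17]:17*34952799+809944464=1404142047 · T[22,18]:18*1023435+34952799=53374629 · T[22,19]:19*19285+1023435=1389850 · T[22,20]:20*210+19285=23485 · T[22,21]:21*1+210=231 · T[22,22]:22*0+1=1
B_22 = ΣS(22,k) = 1+2097151+5228079450+727778623825+19137821912055+163305339345225+602762379967440+1142399079991620+1241963303533920+835143799377954+366282500870286+108823356051137+22496861868481+3295165281331+345615943200+26046574004+1404142047+53374629+1389850+23485+231+1 = 4506715738447323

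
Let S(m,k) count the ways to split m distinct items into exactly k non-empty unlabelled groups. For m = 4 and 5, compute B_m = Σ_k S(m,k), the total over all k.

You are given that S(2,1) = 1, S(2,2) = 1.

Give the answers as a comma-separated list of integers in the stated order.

[3] T[3,1]:1*1+0=1 · T[3,2]:2*1+1=3 · T[3,3]:3*0+1=1
[4] T[4,1]:1*1+0=1 · T[4,2]:2*3+1=7 · T[4,3]:3*1+3=6 · T[4,4]:4*0+1=1
[5] T[5,1]:1*1+0=1 · T[5,2]:2*7+1=15 · T[5,3]:3*6+7=25 · T[5,4]:4*1+6=10 · T[5,5]:5*0+1=1
B_4 = ΣS(4,k) = 1+7+6+1 = 15
B_5 = ΣS(5,k) = 1+15+25+10+1 = 52

15, 52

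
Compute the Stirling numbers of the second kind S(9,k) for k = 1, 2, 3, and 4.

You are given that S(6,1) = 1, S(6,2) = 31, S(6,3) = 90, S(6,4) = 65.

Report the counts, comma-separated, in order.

1, 255, 3025, 7770

[7] T[7,1]:1*1+0=1 · T[7,2]:2*31+1=63 · T[7,3]:3*90+31=301 · T[7,4]:4*65+90=350
[8] T[8,1]:1*1+0=1 · T[8,2]:2*63+1=127 · T[8,3]:3*301+63=966 · T[8,4]:4*350+301=1701
[9] T[9,1]:1*1+0=1 · T[9,2]:2*127+1=255 · T[9,3]:3*966+127=3025 · T[9,4]:4*1701+966=7770
Read S(9,1) = 1, S(9,2) = 255, S(9,3) = 3025, S(9,4) = 7770.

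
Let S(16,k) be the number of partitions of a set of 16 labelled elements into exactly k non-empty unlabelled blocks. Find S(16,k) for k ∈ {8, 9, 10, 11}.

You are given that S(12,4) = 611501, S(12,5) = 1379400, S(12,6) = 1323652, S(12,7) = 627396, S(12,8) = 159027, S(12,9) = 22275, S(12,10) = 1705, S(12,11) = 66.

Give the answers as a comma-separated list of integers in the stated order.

2141764053, 820784250, 193754990, 28936908

i=13: T(13,5)=611501+5·1379400=7508501 | T(13,6)=1379400+6·1323652=9321312 | T(13,7)=1323652+7·627396=5715424 | T(13,8)=627396+8·159027=1899612 | T(13,9)=159027+9·22275=359502 | T(13,10)=22275+10·1705=39325 | T(13,11)=1705+11·66=2431
i=14: T(14,6)=7508501+6·9321312=63436373 | T(14,7)=9321312+7·5715424=49329280 | T(14,8)=5715424+8·1899612=20912320 | T(14,9)=1899612+9·359502=5135130 | T(14,10)=359502+10·39325=752752 | T(14,11)=39325+11·2431=66066
i=15: T(15,7)=63436373+7·49329280=408741333 | T(15,8)=49329280+8·20912320=216627840 | T(15,9)=20912320+9·5135130=67128490 | T(15,10)=5135130+10·752752=12662650 | T(15,11)=752752+11·66066=1479478
i=16: T(16,8)=408741333+8·216627840=2141764053 | T(16,9)=216627840+9·67128490=820784250 | T(16,10)=67128490+10·12662650=193754990 | T(16,11)=12662650+11·1479478=28936908
Read S(16,8) = 2141764053, S(16,9) = 820784250, S(16,10) = 193754990, S(16,11) = 28936908.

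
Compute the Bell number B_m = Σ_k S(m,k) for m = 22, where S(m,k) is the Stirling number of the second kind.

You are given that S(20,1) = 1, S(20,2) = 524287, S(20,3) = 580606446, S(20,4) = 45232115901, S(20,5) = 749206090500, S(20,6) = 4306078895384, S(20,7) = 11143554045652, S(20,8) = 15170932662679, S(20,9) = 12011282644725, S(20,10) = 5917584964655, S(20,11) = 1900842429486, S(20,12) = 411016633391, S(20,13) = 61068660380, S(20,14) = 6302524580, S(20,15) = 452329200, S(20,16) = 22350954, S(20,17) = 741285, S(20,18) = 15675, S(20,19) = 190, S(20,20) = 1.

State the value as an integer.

4506715738447323

r21: T_21,1=1×1+0=1; T_21,2=2×524287+1=1048575; T_21,3=3×580606446+524287=1742343625; T_21,4=4×45232115901+580606446=181509070050; T_21,5=5×749206090500+45232115901=3791262568401; T_21,6=6×4306078895384+749206090500=26585679462804; T_21,7=7×11143554045652+4306078895384=82310957214948; T_21,8=8×15170932662679+11143554045652=132511015347084; T_21,9=9×12011282644725+15170932662679=123272476465204; T_21,10=10×5917584964655+12011282644725=71187132291275; T_21,11=11×1900842429486+5917584964655=26826851689001; T_21,12=12×411016633391+1900842429486=6833042030178; T_21,13=13×61068660380+411016633391=1204909218331; T_21,14=14×6302524580+61068660380=149304004500; T_21,15=15×452329200+6302524580=13087462580; T_21,16=16×22350954+452329200=809944464; T_21,17=17×741285+22350954=34952799; T_21,18=18×15675+741285=1023435; T_21,19=19×190+15675=19285; T_21,20=20×1+190=210; T_21,21=21×0+1=1
r22: T_22,1=1×1+0=1; T_22,2=2×1048575+1=2097151; T_22,3=3×1742343625+1048575=5228079450; T_22,4=4×181509070050+1742343625=727778623825; T_22,5=5×3791262568401+181509070050=19137821912055; T_22,6=6×26585679462804+3791262568401=163305339345225; T_22,7=7×82310957214948+26585679462804=602762379967440; T_22,8=8×132511015347084+82310957214948=1142399079991620; T_22,9=9×123272476465204+132511015347084=1241963303533920; T_22,10=10×71187132291275+123272476465204=835143799377954; T_22,11=11×26826851689001+71187132291275=366282500870286; T_22,12=12×6833042030178+26826851689001=108823356051137; T_22,13=13×1204909218331+6833042030178=22496861868481; T_22,14=14×149304004500+1204909218331=3295165281331; T_22,15=15×13087462580+149304004500=345615943200; T_22,16=16×809944464+13087462580=26046574004; T_22,17=17×34952799+809944464=1404142047; T_22,18=18×1023435+34952799=53374629; T_22,19=19×19285+1023435=1389850; T_22,20=20×210+19285=23485; T_22,21=21×1+210=231; T_22,22=22×0+1=1
B_22 = ΣS(22,k) = 1+2097151+5228079450+727778623825+19137821912055+163305339345225+602762379967440+1142399079991620+1241963303533920+835143799377954+366282500870286+108823356051137+22496861868481+3295165281331+345615943200+26046574004+1404142047+53374629+1389850+23485+231+1 = 4506715738447323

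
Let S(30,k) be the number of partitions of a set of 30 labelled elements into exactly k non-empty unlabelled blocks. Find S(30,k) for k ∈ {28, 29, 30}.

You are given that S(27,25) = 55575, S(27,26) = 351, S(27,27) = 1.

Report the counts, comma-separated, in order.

86275, 435, 1

i=28: T(28,26)=55575+26·351=64701 | T(28,27)=351+27·1=378 | T(28,28)=1+28·0=1
i=29: T(29,27)=64701+27·378=74907 | T(29,28)=378+28·1=406 | T(29,29)=1+29·0=1
i=30: T(30,28)=74907+28·406=86275 | T(30,29)=406+29·1=435 | T(30,30)=1+30·0=1
Read S(30,28) = 86275, S(30,29) = 435, S(30,30) = 1.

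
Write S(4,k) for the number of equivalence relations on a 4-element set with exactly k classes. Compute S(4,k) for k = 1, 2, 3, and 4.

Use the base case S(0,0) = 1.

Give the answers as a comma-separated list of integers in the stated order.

row 1: T[1][1]=1·0+1=1
row 2: T[2][1]=1·1+0=1  T[2][2]=2·0+1=1
row 3: T[3][1]=1·1+0=1  T[3][2]=2·1+1=3  T[3][3]=3·0+1=1
row 4: T[4][1]=1·1+0=1  T[4][2]=2·3+1=7  T[4][3]=3·1+3=6  T[4][4]=4·0+1=1
Read S(4,1) = 1, S(4,2) = 7, S(4,3) = 6, S(4,4) = 1.

1, 7, 6, 1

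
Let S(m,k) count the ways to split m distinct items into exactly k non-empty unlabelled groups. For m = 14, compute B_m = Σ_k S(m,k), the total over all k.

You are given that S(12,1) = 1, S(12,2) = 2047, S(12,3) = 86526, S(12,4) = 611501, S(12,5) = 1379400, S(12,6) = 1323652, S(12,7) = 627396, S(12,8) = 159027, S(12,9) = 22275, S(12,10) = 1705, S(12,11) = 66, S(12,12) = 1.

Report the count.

190899322

[13] T[13,1]:1*1+0=1 · T[13,2]:2*2047+1=4095 · T[13,3]:3*86526+2047=261625 · T[13,4]:4*611501+86526=2532530 · T[13,5]:5*1379400+611501=7508501 · T[13,6]:6*1323652+1379400=9321312 · T[13,7]:7*627396+1323652=5715424 · T[13,8]:8*159027+627396=1899612 · T[13,9]:9*22275+159027=359502 · T[13,10]:10*1705+22275=39325 · T[13,11]:11*66+1705=2431 · T[13,12]:12*1+66=78 · T[13,13]:13*0+1=1
[14] T[14,1]:1*1+0=1 · T[14,2]:2*4095+1=8191 · T[14,3]:3*261625+4095=788970 · T[14,4]:4*2532530+261625=10391745 · T[14,5]:5*7508501+2532530=40075035 · T[14,6]:6*9321312+7508501=63436373 · T[14,7]:7*5715424+9321312=49329280 · T[14,8]:8*1899612+5715424=20912320 · T[14,9]:9*359502+1899612=5135130 · T[14,10]:10*39325+359502=752752 · T[14,11]:11*2431+39325=66066 · T[14,12]:12*78+2431=3367 · T[14,13]:13*1+78=91 · T[14,14]:14*0+1=1
B_14 = ΣS(14,k) = 1+8191+788970+10391745+40075035+63436373+49329280+20912320+5135130+752752+66066+3367+91+1 = 190899322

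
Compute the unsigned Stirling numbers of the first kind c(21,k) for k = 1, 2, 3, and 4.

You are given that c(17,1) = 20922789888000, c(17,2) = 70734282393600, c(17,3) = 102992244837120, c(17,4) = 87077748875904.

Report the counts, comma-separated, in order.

2432902008176640000, 8752948036761600000, 13803759753640704000, 12870931245150988800

row 18: T[18][1]=17·20922789888000+0=355687428096000  T[18][2]=17·70734282393600+20922789888000=1223405590579200  T[18][3]=17·102992244837120+70734282393600=1821602444624640  T[18][4]=17·87077748875904+102992244837120=1583313975727488
row 19: T[19][1]=18·355687428096000+0=6402373705728000  T[19][2]=18·1223405590579200+355687428096000=22376988058521600  T[19][3]=18·1821602444624640+1223405590579200=34012249593822720  T[19][4]=18·1583313975727488+1821602444624640=30321254007719424
row 20: T[20][1]=19·6402373705728000+0=121645100408832000  T[20][2]=19·22376988058521600+6402373705728000=431565146817638400  T[20][3]=19·34012249593822720+22376988058521600=668609730341153280  T[20][4]=19·30321254007719424+34012249593822720=610116075740491776
row 21: T[21][1]=20·121645100408832000+0=2432902008176640000  T[21][2]=20·431565146817638400+121645100408832000=8752948036761600000  T[21][3]=20·668609730341153280+431565146817638400=13803759753640704000  T[21][4]=20·610116075740491776+668609730341153280=12870931245150988800
Read c(21,1) = 2432902008176640000, c(21,2) = 8752948036761600000, c(21,3) = 13803759753640704000, c(21,4) = 12870931245150988800.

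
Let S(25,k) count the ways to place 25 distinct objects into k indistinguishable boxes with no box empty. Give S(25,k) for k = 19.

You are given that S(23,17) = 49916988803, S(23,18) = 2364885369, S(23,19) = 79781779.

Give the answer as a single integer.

166218969675

@24  (24,18):2364885369·18+49916988803→92484925445, (24,19):79781779·19+2364885369→3880739170
@25  (25,19):3880739170·19+92484925445→166218969675
Read S(25,19) = 166218969675.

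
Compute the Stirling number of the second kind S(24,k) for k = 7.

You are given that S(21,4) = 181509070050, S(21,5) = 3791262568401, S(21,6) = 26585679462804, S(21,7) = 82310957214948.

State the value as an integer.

[22] T[22,5]:5*3791262568401+181509070050=19137821912055 · T[22,6]:6*26585679462804+3791262568401=163305339345225 · T[22,7]:7*82310957214948+26585679462804=602762379967440
[23] T[23,6]:6*163305339345225+19137821912055=998969857983405 · T[23,7]:7*602762379967440+163305339345225=4382641999117305
[24] T[24,7]:7*4382641999117305+998969857983405=31677463851804540
Read S(24,7) = 31677463851804540.

31677463851804540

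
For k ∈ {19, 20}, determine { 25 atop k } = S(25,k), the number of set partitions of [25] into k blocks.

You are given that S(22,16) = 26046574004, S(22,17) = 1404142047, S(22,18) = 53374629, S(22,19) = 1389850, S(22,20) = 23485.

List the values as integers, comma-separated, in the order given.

i=23: T(23,17)=26046574004+17·1404142047=49916988803 | T(23,18)=1404142047+18·53374629=2364885369 | T(23,19)=53374629+19·1389850=79781779 | T(23,20)=1389850+20·23485=1859550
i=24: T(24,18)=49916988803+18·2364885369=92484925445 | T(24,19)=2364885369+19·79781779=3880739170 | T(24,20)=79781779+20·1859550=116972779
i=25: T(25,19)=92484925445+19·3880739170=166218969675 | T(25,20)=3880739170+20·116972779=6220194750
Read S(25,19) = 166218969675, S(25,20) = 6220194750.

166218969675, 6220194750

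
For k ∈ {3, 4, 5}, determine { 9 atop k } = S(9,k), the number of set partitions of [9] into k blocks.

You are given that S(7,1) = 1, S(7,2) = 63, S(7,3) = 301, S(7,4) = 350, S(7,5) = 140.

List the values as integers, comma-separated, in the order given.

[8] T[8,2]:2*63+1=127 · T[8,3]:3*301+63=966 · T[8,4]:4*350+301=1701 · T[8,5]:5*140+350=1050
[9] T[9,3]:3*966+127=3025 · T[9,4]:4*1701+966=7770 · T[9,5]:5*1050+1701=6951
Read S(9,3) = 3025, S(9,4) = 7770, S(9,5) = 6951.

3025, 7770, 6951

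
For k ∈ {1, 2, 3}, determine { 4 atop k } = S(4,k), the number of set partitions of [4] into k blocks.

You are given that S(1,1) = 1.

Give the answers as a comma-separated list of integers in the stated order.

1, 7, 6

[2] T[2,1]:1*1+0=1 · T[2,2]:2*0+1=1
[3] T[3,1]:1*1+0=1 · T[3,2]:2*1+1=3 · T[3,3]:3*0+1=1
[4] T[4,1]:1*1+0=1 · T[4,2]:2*3+1=7 · T[4,3]:3*1+3=6
Read S(4,1) = 1, S(4,2) = 7, S(4,3) = 6.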